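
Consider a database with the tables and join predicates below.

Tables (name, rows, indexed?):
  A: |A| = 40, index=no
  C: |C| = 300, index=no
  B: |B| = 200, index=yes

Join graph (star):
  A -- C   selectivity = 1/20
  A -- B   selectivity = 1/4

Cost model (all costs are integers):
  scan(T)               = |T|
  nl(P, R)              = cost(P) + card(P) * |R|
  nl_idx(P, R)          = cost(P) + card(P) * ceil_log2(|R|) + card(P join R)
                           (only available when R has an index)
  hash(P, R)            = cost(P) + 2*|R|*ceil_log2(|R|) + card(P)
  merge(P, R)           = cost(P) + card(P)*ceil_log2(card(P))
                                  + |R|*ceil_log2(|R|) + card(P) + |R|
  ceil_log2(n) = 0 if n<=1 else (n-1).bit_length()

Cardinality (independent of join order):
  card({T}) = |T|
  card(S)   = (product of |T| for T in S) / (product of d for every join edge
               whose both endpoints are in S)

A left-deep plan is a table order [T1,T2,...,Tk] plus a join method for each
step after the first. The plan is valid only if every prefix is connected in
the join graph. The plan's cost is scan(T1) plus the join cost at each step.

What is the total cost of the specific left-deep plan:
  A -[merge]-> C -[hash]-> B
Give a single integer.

7120

step 1: scan A: cost=40, card=40
step 2: join C via merge
    card(P join C) = 40*300/(20) = 600
    cost = 40 + 40*6 + 300*9 + 40 + 300 = 3320
step 3: join B via hash
    card(P join B) = 600*200/(4) = 30000
    cost = 3320 + 2*200*8 + 600 = 7120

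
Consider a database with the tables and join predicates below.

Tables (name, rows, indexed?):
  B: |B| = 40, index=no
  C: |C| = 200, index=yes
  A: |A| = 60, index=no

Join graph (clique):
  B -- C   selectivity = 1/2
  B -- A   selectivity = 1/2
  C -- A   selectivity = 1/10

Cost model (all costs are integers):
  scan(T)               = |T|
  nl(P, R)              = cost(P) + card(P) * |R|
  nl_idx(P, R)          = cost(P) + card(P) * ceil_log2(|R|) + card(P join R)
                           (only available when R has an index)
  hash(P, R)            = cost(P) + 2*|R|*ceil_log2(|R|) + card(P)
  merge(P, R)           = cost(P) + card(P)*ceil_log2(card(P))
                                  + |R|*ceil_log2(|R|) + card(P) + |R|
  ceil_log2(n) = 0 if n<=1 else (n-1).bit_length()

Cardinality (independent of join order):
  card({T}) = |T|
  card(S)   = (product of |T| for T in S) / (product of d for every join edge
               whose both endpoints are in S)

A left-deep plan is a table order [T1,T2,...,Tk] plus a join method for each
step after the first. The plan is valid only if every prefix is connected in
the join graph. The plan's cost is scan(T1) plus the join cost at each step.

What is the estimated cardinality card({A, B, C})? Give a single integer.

12000

Tables in S: A(60), B(40), C(200)
Edges inside S: B-C(d=2), B-A(d=2), C-A(d=10)
numerator = 60 * 40 * 200 = 480000
denominator = 2 * 2 * 10 = 40
card(S) = 480000 / 40 = 12000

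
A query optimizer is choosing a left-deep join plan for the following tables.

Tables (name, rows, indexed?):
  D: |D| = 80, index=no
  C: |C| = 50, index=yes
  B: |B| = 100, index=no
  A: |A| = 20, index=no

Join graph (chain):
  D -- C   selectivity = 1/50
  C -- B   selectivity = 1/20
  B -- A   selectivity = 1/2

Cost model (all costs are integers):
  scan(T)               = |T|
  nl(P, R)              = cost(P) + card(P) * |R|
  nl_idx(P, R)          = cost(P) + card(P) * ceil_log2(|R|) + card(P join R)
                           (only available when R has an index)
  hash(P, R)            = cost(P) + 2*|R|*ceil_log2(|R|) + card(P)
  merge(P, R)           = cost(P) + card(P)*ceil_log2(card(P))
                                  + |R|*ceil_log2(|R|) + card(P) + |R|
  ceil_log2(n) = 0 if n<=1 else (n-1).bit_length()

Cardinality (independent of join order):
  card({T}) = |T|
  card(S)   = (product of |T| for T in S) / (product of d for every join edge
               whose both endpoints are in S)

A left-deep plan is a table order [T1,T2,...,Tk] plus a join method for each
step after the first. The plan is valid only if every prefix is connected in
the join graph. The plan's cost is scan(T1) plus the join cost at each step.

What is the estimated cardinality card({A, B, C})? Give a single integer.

Tables in S: A(20), B(100), C(50)
Edges inside S: C-B(d=20), B-A(d=2)
numerator = 20 * 100 * 50 = 100000
denominator = 20 * 2 = 40
card(S) = 100000 / 40 = 2500

2500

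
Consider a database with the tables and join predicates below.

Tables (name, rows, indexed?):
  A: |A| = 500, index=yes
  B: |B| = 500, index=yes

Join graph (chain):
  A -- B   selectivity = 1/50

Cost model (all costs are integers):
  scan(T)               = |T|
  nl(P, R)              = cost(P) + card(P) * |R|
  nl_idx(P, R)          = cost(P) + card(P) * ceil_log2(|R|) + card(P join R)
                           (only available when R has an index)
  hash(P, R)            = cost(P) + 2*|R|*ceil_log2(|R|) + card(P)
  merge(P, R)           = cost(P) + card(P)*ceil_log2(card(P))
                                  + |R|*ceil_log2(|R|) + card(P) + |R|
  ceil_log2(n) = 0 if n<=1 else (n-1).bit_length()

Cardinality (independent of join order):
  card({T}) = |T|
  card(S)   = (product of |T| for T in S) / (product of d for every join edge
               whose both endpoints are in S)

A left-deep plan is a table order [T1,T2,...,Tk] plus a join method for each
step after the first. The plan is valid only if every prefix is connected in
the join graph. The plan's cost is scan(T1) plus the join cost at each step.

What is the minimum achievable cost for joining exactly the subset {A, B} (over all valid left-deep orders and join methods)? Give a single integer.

10000

Selinger DP over subsets of {A,B}:
  {A}: scan cost=500, card=500
  {B}: scan cost=500, card=500
  {AB}: card=5000; try (B,hash)→10000, (B,nl_idx)→10000, (A,hash)→10000, (A,nl_idx)→10000, (B,merge)→10500, (A,merge)→10500 …(+2); best=10000 via (B,hash)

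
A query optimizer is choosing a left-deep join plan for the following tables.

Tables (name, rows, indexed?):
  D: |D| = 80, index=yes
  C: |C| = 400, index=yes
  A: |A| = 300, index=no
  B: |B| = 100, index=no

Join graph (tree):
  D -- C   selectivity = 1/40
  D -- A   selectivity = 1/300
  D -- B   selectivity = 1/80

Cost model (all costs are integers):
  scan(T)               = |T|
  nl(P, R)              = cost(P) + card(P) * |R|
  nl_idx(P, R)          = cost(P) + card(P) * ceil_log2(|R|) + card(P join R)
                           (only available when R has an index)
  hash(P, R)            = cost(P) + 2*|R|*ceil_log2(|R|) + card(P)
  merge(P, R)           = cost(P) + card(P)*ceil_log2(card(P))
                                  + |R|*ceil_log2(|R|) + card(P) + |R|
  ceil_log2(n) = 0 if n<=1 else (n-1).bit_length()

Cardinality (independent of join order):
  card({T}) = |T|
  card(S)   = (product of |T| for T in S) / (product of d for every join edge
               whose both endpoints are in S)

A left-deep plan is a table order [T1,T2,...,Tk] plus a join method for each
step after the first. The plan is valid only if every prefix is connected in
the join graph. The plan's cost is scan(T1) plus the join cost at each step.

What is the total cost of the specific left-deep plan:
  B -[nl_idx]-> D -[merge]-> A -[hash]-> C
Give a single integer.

step 1: scan B: cost=100, card=100
step 2: join D via nl_idx
    card(P join D) = 100*80/(80) = 100
    cost = 100 + 100*7 + 100 = 900
step 3: join A via merge
    card(P join A) = 100*300/(300) = 100
    cost = 900 + 100*7 + 300*9 + 100 + 300 = 4700
step 4: join C via hash
    card(P join C) = 100*400/(40) = 1000
    cost = 4700 + 2*400*9 + 100 = 12000

12000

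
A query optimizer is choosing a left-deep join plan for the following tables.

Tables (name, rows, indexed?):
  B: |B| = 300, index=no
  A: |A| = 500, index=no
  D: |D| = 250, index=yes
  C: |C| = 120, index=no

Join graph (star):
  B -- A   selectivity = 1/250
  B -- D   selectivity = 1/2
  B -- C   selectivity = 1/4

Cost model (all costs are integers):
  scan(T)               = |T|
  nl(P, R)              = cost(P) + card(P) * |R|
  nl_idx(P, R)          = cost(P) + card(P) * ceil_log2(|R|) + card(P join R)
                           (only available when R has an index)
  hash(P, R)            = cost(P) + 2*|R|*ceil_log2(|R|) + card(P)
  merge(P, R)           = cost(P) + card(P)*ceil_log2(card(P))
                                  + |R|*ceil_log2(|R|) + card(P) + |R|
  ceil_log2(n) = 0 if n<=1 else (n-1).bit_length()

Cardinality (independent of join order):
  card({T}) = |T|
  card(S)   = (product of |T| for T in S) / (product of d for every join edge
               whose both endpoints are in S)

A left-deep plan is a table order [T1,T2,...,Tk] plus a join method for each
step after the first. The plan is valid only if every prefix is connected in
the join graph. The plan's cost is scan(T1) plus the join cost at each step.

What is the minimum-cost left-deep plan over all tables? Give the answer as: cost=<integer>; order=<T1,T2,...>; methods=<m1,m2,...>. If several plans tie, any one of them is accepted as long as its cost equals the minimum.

cost=30680; order=A,B,C,D; methods=hash,hash,hash

Selinger DP (subsets sized 1..n):
  {B}: scan cost=300, card=300
  {A}: scan cost=500, card=500
  {D}: scan cost=250, card=250
  {C}: scan cost=120, card=120
  {AB}: card=600; try (B,hash)→6400, (A,merge)→8300, (B,merge)→8500, (A,hash)→9600, (A,nl)→150300, (B,nl)→150500; best=6400 via (B,hash)
  {BD}: card=37500; try (D,hash)→4600, (B,merge)→5500, (D,merge)→5550, (B,hash)→5900, (D,nl_idx)→40200, (B,nl)→75250 …(+1); best=4600 via (D,hash)
  {BC}: card=9000; try (C,hash)→2280, (B,merge)→4080, (C,merge)→4260, (B,hash)→5640, (B,nl)→36120, (C,nl)→36300; best=2280 via (C,hash)
  {ABD}: card=75000; try (D,hash)→11000, (D,merge)→15250, (A,hash)→51100, (D,nl_idx)→86200, (D,nl)→156400, (A,merge)→647100 …(+1); best=11000 via (D,hash)
  {ABC}: card=18000; try (C,hash)→8680, (C,merge)→13960, (A,hash)→20280, (C,nl)→78400, (A,merge)→142280, (A,nl)→4502280; best=8680 via (C,hash)
  {BCD}: card=1125000; try (D,hash)→15280, (C,hash)→43780, (D,merge)→139530, (C,merge)→643060, (D,nl_idx)→1199280, (D,nl)→2252280 …(+1); best=15280 via (D,hash)
  {ABCD}: card=2250000; try (D,hash)→30680, (C,hash)→87680, (D,merge)→298930, (A,hash)→1149280, (C,merge)→1361960, (D,nl_idx)→2402680 …(+4); best=30680 via (D,hash)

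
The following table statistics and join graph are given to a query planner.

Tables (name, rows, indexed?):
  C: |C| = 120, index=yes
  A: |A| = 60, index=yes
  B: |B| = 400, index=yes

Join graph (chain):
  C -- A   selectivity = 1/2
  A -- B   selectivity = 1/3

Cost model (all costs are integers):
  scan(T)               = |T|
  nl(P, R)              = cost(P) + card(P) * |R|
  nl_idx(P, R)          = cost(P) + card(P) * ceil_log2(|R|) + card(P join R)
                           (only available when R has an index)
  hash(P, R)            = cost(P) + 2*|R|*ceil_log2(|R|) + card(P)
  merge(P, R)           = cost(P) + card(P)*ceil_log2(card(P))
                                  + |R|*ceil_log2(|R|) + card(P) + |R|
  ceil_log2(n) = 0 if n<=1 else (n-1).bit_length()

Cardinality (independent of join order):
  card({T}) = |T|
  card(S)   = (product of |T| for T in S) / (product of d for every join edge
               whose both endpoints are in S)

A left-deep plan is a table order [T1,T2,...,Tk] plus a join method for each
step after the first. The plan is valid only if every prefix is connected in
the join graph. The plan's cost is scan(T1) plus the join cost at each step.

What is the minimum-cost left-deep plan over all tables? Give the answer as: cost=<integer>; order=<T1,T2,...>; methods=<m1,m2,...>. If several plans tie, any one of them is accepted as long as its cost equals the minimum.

Selinger DP (subsets sized 1..n):
  {C}: scan cost=120, card=120
  {A}: scan cost=60, card=60
  {B}: scan cost=400, card=400
  {AC}: card=3600; try (A,hash)→960, (C,merge)→1440, (A,merge)→1500, (C,hash)→1800, (C,nl_idx)→4080, (A,nl_idx)→4440 …(+2); best=960 via (A,hash)
  {AB}: card=8000; try (A,hash)→1520, (B,merge)→4480, (A,merge)→4820, (B,hash)→7320, (B,nl_idx)→8600, (A,nl_idx)→10800 …(+2); best=1520 via (A,hash)
  {ABC}: card=480000; try (C,hash)→11200, (B,hash)→11760, (B,merge)→51760, (C,merge)→114480, (B,nl_idx)→513360, (C,nl_idx)→537520 …(+2); best=11200 via (C,hash)

cost=11200; order=B,A,C; methods=hash,hash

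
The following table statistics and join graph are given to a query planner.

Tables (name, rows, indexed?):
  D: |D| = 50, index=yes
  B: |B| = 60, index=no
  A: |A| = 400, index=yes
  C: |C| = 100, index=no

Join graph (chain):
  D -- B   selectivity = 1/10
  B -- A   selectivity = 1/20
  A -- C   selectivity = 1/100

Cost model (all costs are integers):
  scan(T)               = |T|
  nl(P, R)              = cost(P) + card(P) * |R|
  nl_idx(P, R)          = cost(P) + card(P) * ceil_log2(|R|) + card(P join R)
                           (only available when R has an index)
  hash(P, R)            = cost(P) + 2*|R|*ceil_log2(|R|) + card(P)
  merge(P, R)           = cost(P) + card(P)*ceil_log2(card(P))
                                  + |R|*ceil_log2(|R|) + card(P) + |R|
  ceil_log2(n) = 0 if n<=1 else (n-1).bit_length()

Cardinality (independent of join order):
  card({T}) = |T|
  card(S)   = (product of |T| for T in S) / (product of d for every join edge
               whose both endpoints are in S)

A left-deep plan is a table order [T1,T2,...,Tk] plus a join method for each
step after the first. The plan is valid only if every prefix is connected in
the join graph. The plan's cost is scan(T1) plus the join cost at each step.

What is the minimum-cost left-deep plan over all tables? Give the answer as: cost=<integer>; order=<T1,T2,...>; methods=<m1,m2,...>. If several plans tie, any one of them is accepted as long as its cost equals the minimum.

cost=4320; order=C,A,B,D; methods=nl_idx,hash,hash

Selinger DP (subsets sized 1..n):
  {D}: scan cost=50, card=50
  {B}: scan cost=60, card=60
  {A}: scan cost=400, card=400
  {C}: scan cost=100, card=100
  {BD}: card=300; try (D,hash)→720, (D,nl_idx)→720, (B,hash)→820, (B,merge)→820, (D,merge)→830, (B,nl)→3050 …(+1); best=720 via (D,hash)
  {AB}: card=1200; try (B,hash)→1520, (A,nl_idx)→1800, (A,merge)→4480, (B,merge)→4820, (A,hash)→7320, (A,nl)→24060 …(+1); best=1520 via (B,hash)
  {AC}: card=400; try (A,nl_idx)→1400, (C,hash)→2200, (A,merge)→4900, (C,merge)→5200, (A,hash)→7400, (A,nl)→40100 …(+1); best=1400 via (A,nl_idx)
  {ABD}: card=6000; try (D,hash)→3320, (A,merge)→7720, (A,hash)→8220, (A,nl_idx)→9420, (D,nl_idx)→14720, (D,merge)→16270 …(+2); best=3320 via (D,hash)
  {ABC}: card=1200; try (B,hash)→2520, (C,hash)→4120, (B,merge)→5820, (C,merge)→16720, (B,nl)→25400, (C,nl)→121520; best=2520 via (B,hash)
  {ABCD}: card=6000; try (D,hash)→4320, (C,hash)→10720, (D,nl_idx)→15720, (D,merge)→17270, (D,nl)→62520, (C,merge)→88120 …(+1); best=4320 via (D,hash)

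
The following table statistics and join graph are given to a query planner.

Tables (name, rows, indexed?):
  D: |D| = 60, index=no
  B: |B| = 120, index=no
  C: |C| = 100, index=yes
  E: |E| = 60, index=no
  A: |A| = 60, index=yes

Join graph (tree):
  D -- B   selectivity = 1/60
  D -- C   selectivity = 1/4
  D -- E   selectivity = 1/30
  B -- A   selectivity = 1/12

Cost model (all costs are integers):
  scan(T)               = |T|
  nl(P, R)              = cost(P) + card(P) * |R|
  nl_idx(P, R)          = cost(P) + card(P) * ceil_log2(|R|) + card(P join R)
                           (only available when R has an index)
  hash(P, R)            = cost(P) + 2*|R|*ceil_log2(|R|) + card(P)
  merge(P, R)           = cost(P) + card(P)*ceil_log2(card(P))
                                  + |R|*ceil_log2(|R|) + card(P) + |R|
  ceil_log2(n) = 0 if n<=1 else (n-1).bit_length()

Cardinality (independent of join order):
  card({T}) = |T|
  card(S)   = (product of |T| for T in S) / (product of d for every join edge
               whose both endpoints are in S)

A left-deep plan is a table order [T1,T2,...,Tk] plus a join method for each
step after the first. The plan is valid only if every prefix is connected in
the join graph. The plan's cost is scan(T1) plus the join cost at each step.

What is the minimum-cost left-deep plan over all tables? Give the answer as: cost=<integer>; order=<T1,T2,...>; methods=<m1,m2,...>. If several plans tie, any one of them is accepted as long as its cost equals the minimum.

cost=5360; order=B,D,E,A,C; methods=hash,hash,hash,hash

Selinger DP (subsets sized 1..n):
  {D}: scan cost=60, card=60
  {B}: scan cost=120, card=120
  {C}: scan cost=100, card=100
  {E}: scan cost=60, card=60
  {A}: scan cost=60, card=60
  {BD}: card=120; try (D,hash)→960, (B,merge)→1440, (D,merge)→1500, (B,hash)→1800, (B,nl)→7260, (D,nl)→7320; best=960 via (D,hash)
  {CD}: card=1500; try (D,hash)→920, (C,merge)→1280, (D,merge)→1320, (C,hash)→1520, (C,nl_idx)→1980, (C,nl)→6060 …(+1); best=920 via (D,hash)
  {DE}: card=120; try (E,hash)→840, (D,hash)→840, (E,merge)→900, (D,merge)→900, (E,nl)→3660, (D,nl)→3660; best=840 via (E,hash)
  {AB}: card=600; try (A,hash)→960, (B,merge)→1440, (A,nl_idx)→1440, (A,merge)→1500, (B,hash)→1800, (B,nl)→7260 …(+1); best=960 via (A,hash)
  {BCD}: card=3000; try (C,hash)→2480, (C,merge)→2720, (B,hash)→4100, (C,nl_idx)→4800, (C,nl)→12960, (B,merge)→19880 …(+1); best=2480 via (C,hash)
  {BDE}: card=240; try (E,hash)→1800, (E,merge)→2340, (B,hash)→2640, (B,merge)→2760, (E,nl)→8160, (B,nl)→15240; best=1800 via (E,hash)
  {ABD}: card=600; try (A,hash)→1800, (D,hash)→2280, (A,nl_idx)→2280, (A,merge)→2340, (D,merge)→7980, (A,nl)→8160 …(+1); best=1800 via (A,hash)
  {CDE}: card=3000; try (C,hash)→2360, (C,merge)→2600, (E,hash)→3140, (C,nl_idx)→4680, (C,nl)→12840, (E,merge)→19340 …(+1); best=2360 via (C,hash)
  {BCDE}: card=6000; try (C,hash)→3440, (C,merge)→4760, (E,hash)→6200, (B,hash)→7040, (C,nl_idx)→9480, (C,nl)→25800 …(+4); best=3440 via (C,hash)
  {ABCD}: card=15000; try (C,hash)→3800, (A,hash)→6200, (C,merge)→9200, (C,nl_idx)→21000, (A,nl_idx)→35480, (A,merge)→41900 …(+2); best=3800 via (C,hash)
  {ABDE}: card=1200; try (A,hash)→2760, (E,hash)→3120, (A,merge)→4380, (A,nl_idx)→4440, (E,merge)→8820, (A,nl)→16200 …(+1); best=2760 via (A,hash)
  {ABCDE}: card=30000; try (C,hash)→5360, (A,hash)→10160, (C,merge)→17960, (E,hash)→19520, (C,nl_idx)→41160, (A,nl_idx)→69440 …(+5); best=5360 via (C,hash)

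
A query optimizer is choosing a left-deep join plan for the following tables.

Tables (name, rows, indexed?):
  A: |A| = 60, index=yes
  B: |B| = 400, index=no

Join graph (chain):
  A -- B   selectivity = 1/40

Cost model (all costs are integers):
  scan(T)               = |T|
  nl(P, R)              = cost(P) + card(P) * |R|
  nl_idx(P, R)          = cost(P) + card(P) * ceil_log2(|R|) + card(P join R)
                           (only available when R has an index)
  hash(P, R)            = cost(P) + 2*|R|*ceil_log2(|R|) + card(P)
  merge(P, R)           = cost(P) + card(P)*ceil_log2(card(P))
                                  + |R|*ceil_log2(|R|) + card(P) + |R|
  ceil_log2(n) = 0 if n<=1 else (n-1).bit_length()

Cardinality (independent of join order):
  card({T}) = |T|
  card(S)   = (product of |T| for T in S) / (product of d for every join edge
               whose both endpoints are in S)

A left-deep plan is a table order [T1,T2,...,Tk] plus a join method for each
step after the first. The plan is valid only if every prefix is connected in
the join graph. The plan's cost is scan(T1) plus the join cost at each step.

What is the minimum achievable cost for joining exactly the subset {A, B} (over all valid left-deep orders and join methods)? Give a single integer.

1520

Selinger DP over subsets of {A,B}:
  {A}: scan cost=60, card=60
  {B}: scan cost=400, card=400
  {AB}: card=600; try (A,hash)→1520, (A,nl_idx)→3400, (B,merge)→4480, (A,merge)→4820, (B,hash)→7320, (B,nl)→24060 …(+1); best=1520 via (A,hash)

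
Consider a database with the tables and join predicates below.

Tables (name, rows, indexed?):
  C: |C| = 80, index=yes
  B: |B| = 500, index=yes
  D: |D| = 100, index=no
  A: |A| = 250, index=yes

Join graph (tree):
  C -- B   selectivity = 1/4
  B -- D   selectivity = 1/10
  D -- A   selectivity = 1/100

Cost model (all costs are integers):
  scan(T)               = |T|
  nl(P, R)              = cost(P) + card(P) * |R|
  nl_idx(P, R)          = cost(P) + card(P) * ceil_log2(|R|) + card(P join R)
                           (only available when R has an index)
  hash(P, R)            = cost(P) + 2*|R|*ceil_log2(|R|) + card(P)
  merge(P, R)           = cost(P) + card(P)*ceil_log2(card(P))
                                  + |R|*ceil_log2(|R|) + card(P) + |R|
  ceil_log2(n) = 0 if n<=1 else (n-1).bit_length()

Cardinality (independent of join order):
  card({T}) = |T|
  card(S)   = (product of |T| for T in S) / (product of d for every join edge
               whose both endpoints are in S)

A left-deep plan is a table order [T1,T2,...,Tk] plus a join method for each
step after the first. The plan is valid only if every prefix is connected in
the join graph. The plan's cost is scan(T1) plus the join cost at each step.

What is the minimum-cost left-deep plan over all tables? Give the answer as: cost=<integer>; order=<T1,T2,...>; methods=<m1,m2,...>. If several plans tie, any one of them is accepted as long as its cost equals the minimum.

cost=22020; order=D,A,B,C; methods=nl_idx,merge,hash

Selinger DP (subsets sized 1..n):
  {C}: scan cost=80, card=80
  {B}: scan cost=500, card=500
  {D}: scan cost=100, card=100
  {A}: scan cost=250, card=250
  {BC}: card=10000; try (C,hash)→2120, (B,merge)→5720, (C,merge)→6140, (B,hash)→9160, (B,nl_idx)→10800, (C,nl_idx)→14000 …(+2); best=2120 via (C,hash)
  {BD}: card=5000; try (D,hash)→2400, (B,merge)→5900, (B,nl_idx)→6000, (D,merge)→6300, (B,hash)→9200, (B,nl)→50100 …(+1); best=2400 via (D,hash)
  {AD}: card=250; try (A,nl_idx)→1150, (D,hash)→1900, (A,merge)→3150, (D,merge)→3300, (A,hash)→4200, (A,nl)→25100 …(+1); best=1150 via (A,nl_idx)
  {BCD}: card=100000; try (C,hash)→8520, (D,hash)→13520, (C,merge)→73040, (C,nl_idx)→137400, (D,merge)→152920, (C,nl)→402400 …(+1); best=8520 via (C,hash)
  {ABD}: card=12500; try (B,merge)→8400, (B,hash)→10400, (A,hash)→11400, (B,nl_idx)→15900, (A,nl_idx)→54900, (A,merge)→74650 …(+2); best=8400 via (B,merge)
  {ABCD}: card=250000; try (C,hash)→22020, (A,hash)→112520, (C,merge)→196540, (C,nl_idx)→345900, (C,nl)→1008400, (A,nl_idx)→1058520 …(+2); best=22020 via (C,hash)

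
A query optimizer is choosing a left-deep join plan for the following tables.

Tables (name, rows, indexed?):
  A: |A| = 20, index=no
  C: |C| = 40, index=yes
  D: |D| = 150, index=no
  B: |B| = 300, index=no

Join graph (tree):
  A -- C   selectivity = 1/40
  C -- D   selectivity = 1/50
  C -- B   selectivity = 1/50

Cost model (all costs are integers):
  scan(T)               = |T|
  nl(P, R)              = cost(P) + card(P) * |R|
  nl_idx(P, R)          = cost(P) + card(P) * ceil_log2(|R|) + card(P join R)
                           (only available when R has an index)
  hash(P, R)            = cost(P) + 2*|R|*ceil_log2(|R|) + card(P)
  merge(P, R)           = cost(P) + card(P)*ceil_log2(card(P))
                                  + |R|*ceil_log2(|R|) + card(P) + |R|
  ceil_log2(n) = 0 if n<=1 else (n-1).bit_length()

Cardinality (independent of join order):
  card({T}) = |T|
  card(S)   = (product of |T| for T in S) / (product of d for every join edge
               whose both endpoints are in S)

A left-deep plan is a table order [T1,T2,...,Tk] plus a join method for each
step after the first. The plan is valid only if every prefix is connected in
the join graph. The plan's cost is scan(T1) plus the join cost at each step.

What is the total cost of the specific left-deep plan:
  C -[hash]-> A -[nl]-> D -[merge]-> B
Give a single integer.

step 1: scan C: cost=40, card=40
step 2: join A via hash
    card(P join A) = 40*20/(40) = 20
    cost = 40 + 2*20*5 + 40 = 280
step 3: join D via nl
    card(P join D) = 20*150/(50) = 60
    cost = 280 + 20*150 = 3280
step 4: join B via merge
    card(P join B) = 60*300/(50) = 360
    cost = 3280 + 60*6 + 300*9 + 60 + 300 = 6700

6700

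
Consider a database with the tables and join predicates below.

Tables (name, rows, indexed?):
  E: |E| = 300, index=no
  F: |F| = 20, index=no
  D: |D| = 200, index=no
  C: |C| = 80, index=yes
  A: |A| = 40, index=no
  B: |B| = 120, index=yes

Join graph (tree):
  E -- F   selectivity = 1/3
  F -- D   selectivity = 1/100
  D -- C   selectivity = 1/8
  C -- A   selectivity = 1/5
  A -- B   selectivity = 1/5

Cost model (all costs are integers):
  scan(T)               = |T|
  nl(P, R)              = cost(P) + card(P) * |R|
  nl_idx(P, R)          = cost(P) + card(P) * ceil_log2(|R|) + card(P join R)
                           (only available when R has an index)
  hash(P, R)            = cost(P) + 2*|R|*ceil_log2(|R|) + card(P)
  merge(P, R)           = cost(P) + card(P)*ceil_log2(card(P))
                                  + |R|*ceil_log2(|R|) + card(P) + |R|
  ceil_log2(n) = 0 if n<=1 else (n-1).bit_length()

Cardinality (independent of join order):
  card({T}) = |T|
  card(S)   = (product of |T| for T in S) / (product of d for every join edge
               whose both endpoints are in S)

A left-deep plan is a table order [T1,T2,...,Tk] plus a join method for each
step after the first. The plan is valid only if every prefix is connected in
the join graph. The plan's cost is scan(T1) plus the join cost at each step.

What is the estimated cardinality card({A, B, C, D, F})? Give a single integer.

Tables in S: A(40), B(120), C(80), D(200), F(20)
Edges inside S: F-D(d=100), D-C(d=8), C-A(d=5), A-B(d=5)
numerator = 40 * 120 * 80 * 200 * 20 = 1536000000
denominator = 100 * 8 * 5 * 5 = 20000
card(S) = 1536000000 / 20000 = 76800

76800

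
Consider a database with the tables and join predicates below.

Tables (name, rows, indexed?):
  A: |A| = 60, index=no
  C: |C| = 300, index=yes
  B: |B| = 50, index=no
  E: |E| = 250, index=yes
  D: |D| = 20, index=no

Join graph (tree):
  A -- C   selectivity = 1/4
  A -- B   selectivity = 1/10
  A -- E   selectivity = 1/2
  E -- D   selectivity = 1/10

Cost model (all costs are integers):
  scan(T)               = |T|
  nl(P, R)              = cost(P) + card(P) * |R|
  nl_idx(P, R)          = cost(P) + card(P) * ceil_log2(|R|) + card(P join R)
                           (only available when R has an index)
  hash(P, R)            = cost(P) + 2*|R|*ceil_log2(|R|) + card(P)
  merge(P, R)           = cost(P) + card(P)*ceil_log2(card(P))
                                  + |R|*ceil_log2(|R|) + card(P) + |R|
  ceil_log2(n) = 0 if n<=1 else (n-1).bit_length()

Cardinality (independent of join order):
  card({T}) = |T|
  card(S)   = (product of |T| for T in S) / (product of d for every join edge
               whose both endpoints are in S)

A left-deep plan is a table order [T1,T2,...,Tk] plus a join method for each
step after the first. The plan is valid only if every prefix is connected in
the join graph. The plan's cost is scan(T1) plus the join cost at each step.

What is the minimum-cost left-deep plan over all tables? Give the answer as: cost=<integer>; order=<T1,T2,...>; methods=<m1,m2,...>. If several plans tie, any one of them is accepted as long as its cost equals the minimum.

Selinger DP (subsets sized 1..n):
  {A}: scan cost=60, card=60
  {C}: scan cost=300, card=300
  {B}: scan cost=50, card=50
  {E}: scan cost=250, card=250
  {D}: scan cost=20, card=20
  {AC}: card=4500; try (A,hash)→1320, (C,merge)→3480, (A,merge)→3720, (C,nl_idx)→5100, (C,hash)→5520, (C,nl)→18060 …(+1); best=1320 via (A,hash)
  {AB}: card=300; try (B,hash)→720, (A,hash)→820, (A,merge)→820, (B,merge)→830, (A,nl)→3050, (B,nl)→3060; best=720 via (B,hash)
  {AE}: card=7500; try (A,hash)→1220, (E,merge)→2730, (A,merge)→2920, (E,hash)→4120, (E,nl_idx)→8040, (E,nl)→15060 …(+1); best=1220 via (A,hash)
  {DE}: card=500; try (E,nl_idx)→680, (D,hash)→700, (E,merge)→2390, (D,merge)→2620, (E,hash)→4040, (E,nl)→5020 …(+1); best=680 via (E,nl_idx)
  {ABC}: card=22500; try (C,hash)→6420, (B,hash)→6420, (C,merge)→6720, (C,nl_idx)→25920, (B,merge)→64670, (C,nl)→90720 …(+1); best=6420 via (C,hash)
  {ACE}: card=562500; try (E,hash)→9820, (C,hash)→14120, (E,merge)→66570, (C,merge)→109220, (E,nl_idx)→599820, (C,nl_idx)→631220 …(+2); best=9820 via (E,hash)
  {ABE}: card=37500; try (E,hash)→5020, (E,merge)→5970, (B,hash)→9320, (E,nl_idx)→40620, (E,nl)→75720, (B,merge)→106570 …(+1); best=5020 via (E,hash)
  {ADE}: card=15000; try (A,hash)→1900, (A,merge)→6100, (D,hash)→8920, (A,nl)→30680, (D,merge)→106340, (D,nl)→151220; best=1900 via (A,hash)
  {ABCE}: card=2812500; try (E,hash)→32920, (C,hash)→47920, (E,merge)→368670, (B,hash)→572920, (C,merge)→645520, (E,nl_idx)→2998920 …(+5); best=32920 via (E,hash)
  {ACDE}: card=1125000; try (C,hash)→22300, (C,merge)→229900, (D,hash)→572520, (C,nl_idx)→1261900, (C,nl)→4501900, (D,nl)→11259820 …(+1); best=22300 via (C,hash)
  {ABDE}: card=75000; try (B,hash)→17500, (D,hash)→42720, (B,merge)→227250, (D,merge)→642640, (B,nl)→751900, (D,nl)→755020; best=17500 via (B,hash)
  {ABCDE}: card=5625000; try (C,hash)→97900, (B,hash)→1147900, (C,merge)→1370500, (D,hash)→2845620, (C,nl_idx)→6317500, (C,nl)→22517500 …(+4); best=97900 via (C,hash)

cost=97900; order=D,E,A,B,C; methods=nl_idx,hash,hash,hash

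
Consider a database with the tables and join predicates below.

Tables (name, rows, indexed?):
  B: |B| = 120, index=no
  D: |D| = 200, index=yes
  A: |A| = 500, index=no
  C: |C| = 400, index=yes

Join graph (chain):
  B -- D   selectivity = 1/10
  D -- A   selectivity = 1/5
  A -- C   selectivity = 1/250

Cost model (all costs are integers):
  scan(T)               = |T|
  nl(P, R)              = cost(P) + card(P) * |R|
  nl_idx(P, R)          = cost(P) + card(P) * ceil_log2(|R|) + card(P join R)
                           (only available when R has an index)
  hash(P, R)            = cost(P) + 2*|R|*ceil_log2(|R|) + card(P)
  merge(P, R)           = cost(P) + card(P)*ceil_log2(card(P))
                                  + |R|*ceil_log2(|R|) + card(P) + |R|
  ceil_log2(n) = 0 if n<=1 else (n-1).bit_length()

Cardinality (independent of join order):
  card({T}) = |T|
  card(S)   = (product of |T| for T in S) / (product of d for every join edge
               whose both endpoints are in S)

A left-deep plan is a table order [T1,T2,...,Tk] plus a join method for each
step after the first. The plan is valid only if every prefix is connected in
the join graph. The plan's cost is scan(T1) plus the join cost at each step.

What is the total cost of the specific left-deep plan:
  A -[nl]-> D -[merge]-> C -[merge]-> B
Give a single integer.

step 1: scan A: cost=500, card=500
step 2: join D via nl
    card(P join D) = 500*200/(5) = 20000
    cost = 500 + 500*200 = 100500
step 3: join C via merge
    card(P join C) = 20000*400/(250) = 32000
    cost = 100500 + 20000*15 + 400*9 + 20000 + 400 = 424500
step 4: join B via merge
    card(P join B) = 32000*120/(10) = 384000
    cost = 424500 + 32000*15 + 120*7 + 32000 + 120 = 937460

937460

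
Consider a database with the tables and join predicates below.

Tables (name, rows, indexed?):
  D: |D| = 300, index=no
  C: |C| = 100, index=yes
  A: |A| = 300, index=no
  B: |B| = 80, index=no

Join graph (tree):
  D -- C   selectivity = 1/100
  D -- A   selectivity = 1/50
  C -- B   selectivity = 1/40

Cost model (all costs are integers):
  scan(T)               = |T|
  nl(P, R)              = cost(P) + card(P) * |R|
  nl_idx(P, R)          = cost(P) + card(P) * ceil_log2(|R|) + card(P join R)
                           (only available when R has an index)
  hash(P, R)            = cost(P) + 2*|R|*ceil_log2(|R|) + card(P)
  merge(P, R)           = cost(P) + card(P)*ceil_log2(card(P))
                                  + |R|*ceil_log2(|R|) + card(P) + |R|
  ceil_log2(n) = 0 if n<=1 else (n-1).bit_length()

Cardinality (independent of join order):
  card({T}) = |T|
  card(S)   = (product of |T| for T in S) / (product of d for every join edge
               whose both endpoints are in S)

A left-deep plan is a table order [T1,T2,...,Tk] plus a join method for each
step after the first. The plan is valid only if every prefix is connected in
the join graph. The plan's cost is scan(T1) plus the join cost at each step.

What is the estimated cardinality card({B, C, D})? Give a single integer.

Tables in S: B(80), C(100), D(300)
Edges inside S: D-C(d=100), C-B(d=40)
numerator = 80 * 100 * 300 = 2400000
denominator = 100 * 40 = 4000
card(S) = 2400000 / 4000 = 600

600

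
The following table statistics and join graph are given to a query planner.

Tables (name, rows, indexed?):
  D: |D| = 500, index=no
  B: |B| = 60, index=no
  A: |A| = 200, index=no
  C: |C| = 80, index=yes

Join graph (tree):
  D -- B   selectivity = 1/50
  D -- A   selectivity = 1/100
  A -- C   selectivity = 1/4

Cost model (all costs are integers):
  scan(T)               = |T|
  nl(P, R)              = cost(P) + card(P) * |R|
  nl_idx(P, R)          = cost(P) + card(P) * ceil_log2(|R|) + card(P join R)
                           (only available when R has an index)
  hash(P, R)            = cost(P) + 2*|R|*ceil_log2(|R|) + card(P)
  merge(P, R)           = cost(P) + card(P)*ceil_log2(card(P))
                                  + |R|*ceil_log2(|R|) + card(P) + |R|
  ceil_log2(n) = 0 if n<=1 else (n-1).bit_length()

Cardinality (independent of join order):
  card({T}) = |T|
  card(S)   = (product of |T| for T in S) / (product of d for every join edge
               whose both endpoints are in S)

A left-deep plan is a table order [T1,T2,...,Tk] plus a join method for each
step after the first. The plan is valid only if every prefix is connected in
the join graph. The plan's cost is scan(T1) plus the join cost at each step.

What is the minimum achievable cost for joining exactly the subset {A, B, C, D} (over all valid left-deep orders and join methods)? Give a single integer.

Selinger DP over subsets of {A,B,C,D}:
  {D}: scan cost=500, card=500
  {B}: scan cost=60, card=60
  {A}: scan cost=200, card=200
  {C}: scan cost=80, card=80
  {BD}: card=600; try (B,hash)→1720, (D,merge)→5480, (B,merge)→5920, (D,hash)→9120, (D,nl)→30060, (B,nl)→30500; best=1720 via (B,hash)
  {AD}: card=1000; try (A,hash)→4200, (D,merge)→7000, (A,merge)→7300, (D,hash)→9400, (D,nl)→100200, (A,nl)→100500; best=4200 via (A,hash)
  {AC}: card=4000; try (C,hash)→1520, (A,merge)→2520, (C,merge)→2640, (A,hash)→3360, (C,nl_idx)→5600, (A,nl)→16080 …(+1); best=1520 via (C,hash)
  {ABD}: card=1200; try (A,hash)→5520, (B,hash)→5920, (A,merge)→10120, (B,merge)→15620, (B,nl)→64200, (A,nl)→121720; best=5520 via (A,hash)
  {ACD}: card=20000; try (C,hash)→6320, (D,hash)→14520, (C,merge)→15840, (C,nl_idx)→31200, (D,merge)→58520, (C,nl)→84200 …(+1); best=6320 via (C,hash)
  {ABCD}: card=24000; try (C,hash)→7840, (C,merge)→20560, (B,hash)→27040, (C,nl_idx)→37920, (C,nl)→101520, (B,merge)→326740 …(+1); best=7840 via (C,hash)

7840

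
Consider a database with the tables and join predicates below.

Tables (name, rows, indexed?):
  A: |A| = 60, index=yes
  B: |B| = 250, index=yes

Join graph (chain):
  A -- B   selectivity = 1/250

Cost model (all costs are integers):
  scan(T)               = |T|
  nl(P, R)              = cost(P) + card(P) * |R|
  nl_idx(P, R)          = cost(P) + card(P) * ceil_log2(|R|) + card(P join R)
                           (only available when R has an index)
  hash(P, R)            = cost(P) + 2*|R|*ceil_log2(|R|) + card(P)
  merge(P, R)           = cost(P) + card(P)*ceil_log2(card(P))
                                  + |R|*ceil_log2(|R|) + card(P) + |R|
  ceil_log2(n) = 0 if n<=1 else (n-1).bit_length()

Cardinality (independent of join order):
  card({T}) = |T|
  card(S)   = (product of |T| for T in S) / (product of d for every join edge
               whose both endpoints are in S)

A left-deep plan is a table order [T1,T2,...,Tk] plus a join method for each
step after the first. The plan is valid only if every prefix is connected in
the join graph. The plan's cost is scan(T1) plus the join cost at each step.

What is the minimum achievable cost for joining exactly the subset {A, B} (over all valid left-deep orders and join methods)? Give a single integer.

600

Selinger DP over subsets of {A,B}:
  {A}: scan cost=60, card=60
  {B}: scan cost=250, card=250
  {AB}: card=60; try (B,nl_idx)→600, (A,hash)→1220, (A,nl_idx)→1810, (B,merge)→2730, (A,merge)→2920, (B,hash)→4120 …(+2); best=600 via (B,nl_idx)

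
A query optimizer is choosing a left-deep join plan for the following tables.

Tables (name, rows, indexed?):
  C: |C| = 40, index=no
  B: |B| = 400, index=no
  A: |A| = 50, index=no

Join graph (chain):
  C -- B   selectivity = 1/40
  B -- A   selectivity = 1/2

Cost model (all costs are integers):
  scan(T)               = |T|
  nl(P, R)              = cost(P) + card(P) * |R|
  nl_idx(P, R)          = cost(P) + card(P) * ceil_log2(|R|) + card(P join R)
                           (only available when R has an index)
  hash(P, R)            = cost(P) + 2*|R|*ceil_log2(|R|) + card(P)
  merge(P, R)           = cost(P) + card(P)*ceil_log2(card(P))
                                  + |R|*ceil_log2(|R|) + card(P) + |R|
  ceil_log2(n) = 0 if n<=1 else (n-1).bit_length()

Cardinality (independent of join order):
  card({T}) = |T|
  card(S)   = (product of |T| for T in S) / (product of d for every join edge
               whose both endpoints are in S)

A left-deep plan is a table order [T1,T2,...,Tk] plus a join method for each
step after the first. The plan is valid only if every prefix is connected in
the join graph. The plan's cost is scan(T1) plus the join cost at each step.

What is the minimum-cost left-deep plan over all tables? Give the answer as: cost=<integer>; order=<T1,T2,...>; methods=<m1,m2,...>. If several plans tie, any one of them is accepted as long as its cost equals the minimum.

cost=2280; order=B,C,A; methods=hash,hash

Selinger DP (subsets sized 1..n):
  {C}: scan cost=40, card=40
  {B}: scan cost=400, card=400
  {A}: scan cost=50, card=50
  {BC}: card=400; try (C,hash)→1280, (B,merge)→4320, (C,merge)→4680, (B,hash)→7280, (B,nl)→16040, (C,nl)→16400; best=1280 via (C,hash)
  {AB}: card=10000; try (A,hash)→1400, (B,merge)→4400, (A,merge)→4750, (B,hash)→7300, (B,nl)→20050, (A,nl)→20400; best=1400 via (A,hash)
  {ABC}: card=10000; try (A,hash)→2280, (A,merge)→5630, (C,hash)→11880, (A,nl)→21280, (C,merge)→151680, (C,nl)→401400; best=2280 via (A,hash)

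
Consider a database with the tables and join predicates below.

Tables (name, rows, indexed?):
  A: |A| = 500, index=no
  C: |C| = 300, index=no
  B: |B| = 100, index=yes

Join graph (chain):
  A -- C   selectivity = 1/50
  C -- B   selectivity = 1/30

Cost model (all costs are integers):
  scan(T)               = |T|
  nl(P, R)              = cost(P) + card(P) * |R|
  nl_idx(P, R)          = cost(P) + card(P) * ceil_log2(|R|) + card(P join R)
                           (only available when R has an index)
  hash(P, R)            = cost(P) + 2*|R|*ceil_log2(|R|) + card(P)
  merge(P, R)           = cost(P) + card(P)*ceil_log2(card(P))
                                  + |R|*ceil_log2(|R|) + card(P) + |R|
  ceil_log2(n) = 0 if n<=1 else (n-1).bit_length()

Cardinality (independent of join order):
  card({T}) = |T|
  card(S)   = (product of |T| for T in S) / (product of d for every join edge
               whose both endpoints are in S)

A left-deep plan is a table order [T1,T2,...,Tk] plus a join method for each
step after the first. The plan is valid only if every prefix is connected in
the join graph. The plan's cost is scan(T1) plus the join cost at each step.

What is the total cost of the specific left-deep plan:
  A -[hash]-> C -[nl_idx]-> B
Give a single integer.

37400

step 1: scan A: cost=500, card=500
step 2: join C via hash
    card(P join C) = 500*300/(50) = 3000
    cost = 500 + 2*300*9 + 500 = 6400
step 3: join B via nl_idx
    card(P join B) = 3000*100/(30) = 10000
    cost = 6400 + 3000*7 + 10000 = 37400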